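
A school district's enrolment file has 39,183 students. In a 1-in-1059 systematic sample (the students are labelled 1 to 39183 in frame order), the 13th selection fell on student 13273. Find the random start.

565

k = 1059
r = 13273 − (13−1)×1059 = 13273 − 12708 = 565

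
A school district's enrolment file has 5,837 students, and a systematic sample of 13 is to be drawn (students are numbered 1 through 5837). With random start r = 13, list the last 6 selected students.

k = N/n = 5837/13 = 449
8th selection = 13 + 7×449 = 3156
9th: 3156 + 449 = 3605
10th: 3605 + 449 = 4054
11th: 4054 + 449 = 4503
12th: 4503 + 449 = 4952
13th: 4952 + 449 = 5401

3156, 3605, 4054, 4503, 4952, 5401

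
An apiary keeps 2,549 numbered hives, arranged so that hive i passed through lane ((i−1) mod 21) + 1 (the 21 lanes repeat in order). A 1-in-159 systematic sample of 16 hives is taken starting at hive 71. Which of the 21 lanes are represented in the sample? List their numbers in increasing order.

Consecutive selections differ by k = 159, so their lane numbers differ by 159 mod 21 = 12.
gcd(159, 21) = 3, so the sample visits 21/3 = 7 distinct residues mod 21.
Start 71 is lane 8; the lanes hit are 2, 5, 8, 11, 14, 17, 20.

2, 5, 8, 11, 14, 17, 20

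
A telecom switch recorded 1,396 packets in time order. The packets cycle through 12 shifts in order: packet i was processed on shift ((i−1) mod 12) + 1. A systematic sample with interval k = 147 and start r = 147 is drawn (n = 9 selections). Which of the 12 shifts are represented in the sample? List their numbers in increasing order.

3, 6, 9, 12

Consecutive selections differ by k = 147, so their shift numbers differ by 147 mod 12 = 3.
gcd(147, 12) = 3, so the sample visits 12/3 = 4 distinct residues mod 12.
Start 147 is shift 3; the shifts hit are 3, 6, 9, 12.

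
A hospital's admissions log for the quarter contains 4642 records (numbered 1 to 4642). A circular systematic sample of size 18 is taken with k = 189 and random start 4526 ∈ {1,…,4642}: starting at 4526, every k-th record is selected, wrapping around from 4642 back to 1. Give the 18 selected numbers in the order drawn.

4526, 73, 262, 451, 640, 829, 1018, 1207, 1396, 1585, 1774, 1963, 2152, 2341, 2530, 2719, 2908, 3097

Selection 1: 4526
Selection 2: 4526 + 189 = 4715 → 4715 − 4642 = 73
Selection 3: 73 + 189 = 262
Selection 4: 262 + 189 = 451
Selection 5: 451 + 189 = 640
Selection 6: 640 + 189 = 829
Selection 7: 829 + 189 = 1018
Selection 8: 1018 + 189 = 1207
Selection 9: 1207 + 189 = 1396
Selection 10: 1396 + 189 = 1585
Selection 11: 1585 + 189 = 1774
Selection 12: 1774 + 189 = 1963
Selection 13: 1963 + 189 = 2152
Selection 14: 2152 + 189 = 2341
Selection 15: 2341 + 189 = 2530
Selection 16: 2530 + 189 = 2719
Selection 17: 2719 + 189 = 2908
Selection 18: 2908 + 189 = 3097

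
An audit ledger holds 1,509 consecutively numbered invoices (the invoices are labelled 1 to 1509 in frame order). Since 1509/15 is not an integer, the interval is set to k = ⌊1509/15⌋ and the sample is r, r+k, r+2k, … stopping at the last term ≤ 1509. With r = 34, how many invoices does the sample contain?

15

k = ⌊1509/15⌋ = 100
Achieved size = ⌊(1509 − 34)/100⌋ + 1 = ⌊1475/100⌋ + 1 = 14 + 1 = 15
(last selection: 34 + 14×100 = 1434 ≤ 1509; next would be 1534 > 1509)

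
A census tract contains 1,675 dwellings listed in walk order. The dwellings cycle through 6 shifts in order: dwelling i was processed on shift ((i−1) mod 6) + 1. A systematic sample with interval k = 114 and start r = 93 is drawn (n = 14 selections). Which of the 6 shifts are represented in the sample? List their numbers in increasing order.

Consecutive selections differ by k = 114, so their shift numbers differ by 114 mod 6 = 0.
gcd(114, 6) = 6, so the sample visits 6/6 = 1 distinct residues mod 6.
Start 93 is shift 3; the shifts hit are 3.

3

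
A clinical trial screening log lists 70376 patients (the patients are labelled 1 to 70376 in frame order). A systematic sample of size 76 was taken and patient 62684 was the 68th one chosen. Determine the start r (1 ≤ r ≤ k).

k = 70376/76 = 926
r = 62684 − (68−1)×926 = 62684 − 62042 = 642

642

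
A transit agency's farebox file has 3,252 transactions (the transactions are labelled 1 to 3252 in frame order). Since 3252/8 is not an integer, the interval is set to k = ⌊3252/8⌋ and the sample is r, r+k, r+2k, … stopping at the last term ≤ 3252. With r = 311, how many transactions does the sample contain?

8

k = ⌊3252/8⌋ = 406
Achieved size = ⌊(3252 − 311)/406⌋ + 1 = ⌊2941/406⌋ + 1 = 7 + 1 = 8
(last selection: 311 + 7×406 = 3153 ≤ 3252; next would be 3559 > 3252)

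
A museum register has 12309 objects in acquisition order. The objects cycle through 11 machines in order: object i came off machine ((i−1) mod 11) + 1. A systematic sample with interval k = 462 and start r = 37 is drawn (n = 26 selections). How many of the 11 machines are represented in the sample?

Consecutive selections differ by k = 462, so their machine numbers differ by 462 mod 11 = 0.
gcd(462, 11) = 11, so the sample visits 11/11 = 1 distinct residues mod 11.
Start 37 is machine 4; the machines hit are 4.

1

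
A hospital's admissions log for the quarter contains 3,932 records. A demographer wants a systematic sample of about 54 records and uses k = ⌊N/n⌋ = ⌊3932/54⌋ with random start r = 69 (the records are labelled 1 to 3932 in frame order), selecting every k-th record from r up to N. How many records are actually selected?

54

k = ⌊3932/54⌋ = 72
Achieved size = ⌊(3932 − 69)/72⌋ + 1 = ⌊3863/72⌋ + 1 = 53 + 1 = 54
(last selection: 69 + 53×72 = 3885 ≤ 3932; next would be 3957 > 3932)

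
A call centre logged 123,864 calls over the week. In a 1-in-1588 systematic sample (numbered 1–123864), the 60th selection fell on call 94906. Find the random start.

1214

k = 1588
r = 94906 − (60−1)×1588 = 94906 − 93692 = 1214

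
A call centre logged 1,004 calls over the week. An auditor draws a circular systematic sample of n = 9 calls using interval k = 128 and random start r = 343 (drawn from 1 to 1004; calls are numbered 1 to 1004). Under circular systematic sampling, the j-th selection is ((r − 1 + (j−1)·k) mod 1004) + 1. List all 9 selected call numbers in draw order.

343, 471, 599, 727, 855, 983, 107, 235, 363

Selection 1: 343
Selection 2: 343 + 128 = 471
Selection 3: 471 + 128 = 599
Selection 4: 599 + 128 = 727
Selection 5: 727 + 128 = 855
Selection 6: 855 + 128 = 983
Selection 7: 983 + 128 = 1111 → 1111 − 1004 = 107
Selection 8: 107 + 128 = 235
Selection 9: 235 + 128 = 363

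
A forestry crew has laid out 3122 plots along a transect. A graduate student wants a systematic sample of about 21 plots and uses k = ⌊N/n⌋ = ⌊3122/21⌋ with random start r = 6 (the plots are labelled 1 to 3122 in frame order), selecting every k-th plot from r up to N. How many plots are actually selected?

k = ⌊3122/21⌋ = 148
Achieved size = ⌊(3122 − 6)/148⌋ + 1 = ⌊3116/148⌋ + 1 = 21 + 1 = 22
(last selection: 6 + 21×148 = 3114 ≤ 3122; next would be 3262 > 3122)

22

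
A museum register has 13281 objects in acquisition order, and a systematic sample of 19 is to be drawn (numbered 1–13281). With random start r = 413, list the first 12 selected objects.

413, 1112, 1811, 2510, 3209, 3908, 4607, 5306, 6005, 6704, 7403, 8102

k = N/n = 13281/19 = 699
object 1: 413
object 2: 413 + 699 = 1112
object 3: 1112 + 699 = 1811
object 4: 1811 + 699 = 2510
object 5: 2510 + 699 = 3209
object 6: 3209 + 699 = 3908
object 7: 3908 + 699 = 4607
object 8: 4607 + 699 = 5306
object 9: 5306 + 699 = 6005
object 10: 6005 + 699 = 6704
object 11: 6704 + 699 = 7403
object 12: 7403 + 699 = 8102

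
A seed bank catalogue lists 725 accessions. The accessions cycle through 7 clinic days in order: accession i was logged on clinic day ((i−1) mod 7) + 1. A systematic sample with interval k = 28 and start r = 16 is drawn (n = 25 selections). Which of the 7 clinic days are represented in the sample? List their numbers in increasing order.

Consecutive selections differ by k = 28, so their clinic day numbers differ by 28 mod 7 = 0.
gcd(28, 7) = 7, so the sample visits 7/7 = 1 distinct residues mod 7.
Start 16 is clinic day 2; the clinic days hit are 2.

2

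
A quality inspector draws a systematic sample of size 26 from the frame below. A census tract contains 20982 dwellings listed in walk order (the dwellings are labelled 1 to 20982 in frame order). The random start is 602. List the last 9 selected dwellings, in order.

14321, 15128, 15935, 16742, 17549, 18356, 19163, 19970, 20777

k = N/n = 20982/26 = 807
18th selection = 602 + 17×807 = 14321
19th: 14321 + 807 = 15128
20th: 15128 + 807 = 15935
21st: 15935 + 807 = 16742
22nd: 16742 + 807 = 17549
23rd: 17549 + 807 = 18356
24th: 18356 + 807 = 19163
25th: 19163 + 807 = 19970
26th: 19970 + 807 = 20777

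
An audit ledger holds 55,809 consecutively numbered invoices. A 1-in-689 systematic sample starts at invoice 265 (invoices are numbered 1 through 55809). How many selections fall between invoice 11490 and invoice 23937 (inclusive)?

k = 689
First selection ≥ 11490: 265 + ⌈(11490−265)/689⌉·689 = 265 + 17×689 = 11978
Last selection ≤ 23937: 265 + ⌊(23937−265)/689⌋·689 = 265 + 34×689 = 23691
Count = 34 − 17 + 1 = 18

18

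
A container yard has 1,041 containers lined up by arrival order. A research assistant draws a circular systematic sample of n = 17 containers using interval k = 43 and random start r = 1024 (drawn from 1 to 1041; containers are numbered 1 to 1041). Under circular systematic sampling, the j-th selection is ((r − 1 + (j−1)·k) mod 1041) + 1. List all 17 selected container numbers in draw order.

1024, 26, 69, 112, 155, 198, 241, 284, 327, 370, 413, 456, 499, 542, 585, 628, 671

Selection 1: 1024
Selection 2: 1024 + 43 = 1067 → 1067 − 1041 = 26
Selection 3: 26 + 43 = 69
Selection 4: 69 + 43 = 112
Selection 5: 112 + 43 = 155
Selection 6: 155 + 43 = 198
Selection 7: 198 + 43 = 241
Selection 8: 241 + 43 = 284
Selection 9: 284 + 43 = 327
Selection 10: 327 + 43 = 370
Selection 11: 370 + 43 = 413
Selection 12: 413 + 43 = 456
Selection 13: 456 + 43 = 499
Selection 14: 499 + 43 = 542
Selection 15: 542 + 43 = 585
Selection 16: 585 + 43 = 628
Selection 17: 628 + 43 = 671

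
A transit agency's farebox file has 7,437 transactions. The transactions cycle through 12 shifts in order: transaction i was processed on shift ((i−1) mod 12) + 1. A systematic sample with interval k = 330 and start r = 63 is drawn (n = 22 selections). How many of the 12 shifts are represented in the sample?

Consecutive selections differ by k = 330, so their shift numbers differ by 330 mod 12 = 6.
gcd(330, 12) = 6, so the sample visits 12/6 = 2 distinct residues mod 12.
Start 63 is shift 3; the shifts hit are 3, 9.

2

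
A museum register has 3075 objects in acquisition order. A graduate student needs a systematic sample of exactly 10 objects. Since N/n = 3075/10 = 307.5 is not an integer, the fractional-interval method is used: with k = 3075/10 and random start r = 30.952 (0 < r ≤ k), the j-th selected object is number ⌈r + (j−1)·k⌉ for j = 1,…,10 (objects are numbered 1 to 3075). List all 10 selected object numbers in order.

31, 339, 646, 954, 1261, 1569, 1876, 2184, 2491, 2799

j=1: r + 0k = 30.952 → ⌈·⌉ = 31
j=2: r + 1k = 338.452 → ⌈·⌉ = 339
j=3: r + 2k = 645.952 → ⌈·⌉ = 646
j=4: r + 3k = 953.452 → ⌈·⌉ = 954
j=5: r + 4k = 1260.952 → ⌈·⌉ = 1261
j=6: r + 5k = 1568.452 → ⌈·⌉ = 1569
j=7: r + 6k = 1875.952 → ⌈·⌉ = 1876
j=8: r + 7k = 2183.452 → ⌈·⌉ = 2184
j=9: r + 8k = 2490.952 → ⌈·⌉ = 2491
j=10: r + 9k = 2798.452 → ⌈·⌉ = 2799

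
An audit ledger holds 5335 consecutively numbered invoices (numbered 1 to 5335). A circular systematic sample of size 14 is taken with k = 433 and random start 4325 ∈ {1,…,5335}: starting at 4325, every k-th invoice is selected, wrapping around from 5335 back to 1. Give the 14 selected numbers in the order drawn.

4325, 4758, 5191, 289, 722, 1155, 1588, 2021, 2454, 2887, 3320, 3753, 4186, 4619

Selection 1: 4325
Selection 2: 4325 + 433 = 4758
Selection 3: 4758 + 433 = 5191
Selection 4: 5191 + 433 = 5624 → 5624 − 5335 = 289
Selection 5: 289 + 433 = 722
Selection 6: 722 + 433 = 1155
Selection 7: 1155 + 433 = 1588
Selection 8: 1588 + 433 = 2021
Selection 9: 2021 + 433 = 2454
Selection 10: 2454 + 433 = 2887
Selection 11: 2887 + 433 = 3320
Selection 12: 3320 + 433 = 3753
Selection 13: 3753 + 433 = 4186
Selection 14: 4186 + 433 = 4619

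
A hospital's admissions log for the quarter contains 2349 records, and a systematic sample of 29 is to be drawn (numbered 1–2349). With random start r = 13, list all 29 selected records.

13, 94, 175, 256, 337, 418, 499, 580, 661, 742, 823, 904, 985, 1066, 1147, 1228, 1309, 1390, 1471, 1552, 1633, 1714, 1795, 1876, 1957, 2038, 2119, 2200, 2281

k = N/n = 2349/29 = 81
record 1: 13
record 2: 13 + 81 = 94
record 3: 94 + 81 = 175
record 4: 175 + 81 = 256
record 5: 256 + 81 = 337
record 6: 337 + 81 = 418
record 7: 418 + 81 = 499
record 8: 499 + 81 = 580
record 9: 580 + 81 = 661
record 10: 661 + 81 = 742
record 11: 742 + 81 = 823
record 12: 823 + 81 = 904
record 13: 904 + 81 = 985
record 14: 985 + 81 = 1066
record 15: 1066 + 81 = 1147
record 16: 1147 + 81 = 1228
record 17: 1228 + 81 = 1309
record 18: 1309 + 81 = 1390
record 19: 1390 + 81 = 1471
record 20: 1471 + 81 = 1552
record 21: 1552 + 81 = 1633
record 22: 1633 + 81 = 1714
record 23: 1714 + 81 = 1795
record 24: 1795 + 81 = 1876
record 25: 1876 + 81 = 1957
record 26: 1957 + 81 = 2038
record 27: 2038 + 81 = 2119
record 28: 2119 + 81 = 2200
record 29: 2200 + 81 = 2281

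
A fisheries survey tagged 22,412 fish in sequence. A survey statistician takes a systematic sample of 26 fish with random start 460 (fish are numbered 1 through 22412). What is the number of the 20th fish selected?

16838

k = 22412/26 = 862
20th selection = r + (20−1)·k = 460 + 19×862 = 460 + 16378 = 16838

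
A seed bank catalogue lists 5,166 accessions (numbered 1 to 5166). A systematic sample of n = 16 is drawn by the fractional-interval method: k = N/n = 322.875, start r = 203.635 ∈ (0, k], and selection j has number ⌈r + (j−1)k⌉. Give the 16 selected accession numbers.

j=1: r + 0k = 203.635 → ⌈·⌉ = 204
j=2: r + 1k = 526.51 → ⌈·⌉ = 527
j=3: r + 2k = 849.385 → ⌈·⌉ = 850
j=4: r + 3k = 1172.26 → ⌈·⌉ = 1173
j=5: r + 4k = 1495.135 → ⌈·⌉ = 1496
j=6: r + 5k = 1818.01 → ⌈·⌉ = 1819
j=7: r + 6k = 2140.885 → ⌈·⌉ = 2141
j=8: r + 7k = 2463.76 → ⌈·⌉ = 2464
j=9: r + 8k = 2786.635 → ⌈·⌉ = 2787
j=10: r + 9k = 3109.51 → ⌈·⌉ = 3110
j=11: r + 10k = 3432.385 → ⌈·⌉ = 3433
j=12: r + 11k = 3755.26 → ⌈·⌉ = 3756
j=13: r + 12k = 4078.135 → ⌈·⌉ = 4079
j=14: r + 13k = 4401.01 → ⌈·⌉ = 4402
j=15: r + 14k = 4723.885 → ⌈·⌉ = 4724
j=16: r + 15k = 5046.76 → ⌈·⌉ = 5047

204, 527, 850, 1173, 1496, 1819, 2141, 2464, 2787, 3110, 3433, 3756, 4079, 4402, 4724, 5047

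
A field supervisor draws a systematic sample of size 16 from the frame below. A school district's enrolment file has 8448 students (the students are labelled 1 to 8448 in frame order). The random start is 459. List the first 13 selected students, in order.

459, 987, 1515, 2043, 2571, 3099, 3627, 4155, 4683, 5211, 5739, 6267, 6795

k = N/n = 8448/16 = 528
student 1: 459
student 2: 459 + 528 = 987
student 3: 987 + 528 = 1515
student 4: 1515 + 528 = 2043
student 5: 2043 + 528 = 2571
student 6: 2571 + 528 = 3099
student 7: 3099 + 528 = 3627
student 8: 3627 + 528 = 4155
student 9: 4155 + 528 = 4683
student 10: 4683 + 528 = 5211
student 11: 5211 + 528 = 5739
student 12: 5739 + 528 = 6267
student 13: 6267 + 528 = 6795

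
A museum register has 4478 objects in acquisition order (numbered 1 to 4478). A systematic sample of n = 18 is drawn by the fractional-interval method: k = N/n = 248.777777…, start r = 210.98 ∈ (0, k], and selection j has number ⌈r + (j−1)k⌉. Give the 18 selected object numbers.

211, 460, 709, 958, 1207, 1455, 1704, 1953, 2202, 2450, 2699, 2948, 3197, 3446, 3694, 3943, 4192, 4441

j=1: r + 0k = 210.98 → ⌈·⌉ = 211
j=2: r + 1k = 459.757777… → ⌈·⌉ = 460
j=3: r + 2k = 708.535555… → ⌈·⌉ = 709
j=4: r + 3k = 957.313333… → ⌈·⌉ = 958
j=5: r + 4k = 1206.091111… → ⌈·⌉ = 1207
j=6: r + 5k = 1454.868888… → ⌈·⌉ = 1455
j=7: r + 6k = 1703.646666… → ⌈·⌉ = 1704
j=8: r + 7k = 1952.424444… → ⌈·⌉ = 1953
j=9: r + 8k = 2201.202222… → ⌈·⌉ = 2202
j=10: r + 9k = 2449.98 → ⌈·⌉ = 2450
j=11: r + 10k = 2698.757777… → ⌈·⌉ = 2699
j=12: r + 11k = 2947.535555… → ⌈·⌉ = 2948
j=13: r + 12k = 3196.313333… → ⌈·⌉ = 3197
j=14: r + 13k = 3445.091111… → ⌈·⌉ = 3446
j=15: r + 14k = 3693.868888… → ⌈·⌉ = 3694
j=16: r + 15k = 3942.646666… → ⌈·⌉ = 3943
j=17: r + 16k = 4191.424444… → ⌈·⌉ = 4192
j=18: r + 17k = 4440.202222… → ⌈·⌉ = 4441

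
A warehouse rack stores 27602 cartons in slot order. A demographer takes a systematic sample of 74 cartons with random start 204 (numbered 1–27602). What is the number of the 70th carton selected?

25941

k = 27602/74 = 373
70th selection = r + (70−1)·k = 204 + 69×373 = 204 + 25737 = 25941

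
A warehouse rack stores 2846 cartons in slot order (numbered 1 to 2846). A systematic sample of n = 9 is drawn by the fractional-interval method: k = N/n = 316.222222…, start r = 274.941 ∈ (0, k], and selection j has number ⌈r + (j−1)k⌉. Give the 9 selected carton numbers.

275, 592, 908, 1224, 1540, 1857, 2173, 2489, 2805

j=1: r + 0k = 274.941 → ⌈·⌉ = 275
j=2: r + 1k = 591.163222… → ⌈·⌉ = 592
j=3: r + 2k = 907.385444… → ⌈·⌉ = 908
j=4: r + 3k = 1223.607666… → ⌈·⌉ = 1224
j=5: r + 4k = 1539.829888… → ⌈·⌉ = 1540
j=6: r + 5k = 1856.052111… → ⌈·⌉ = 1857
j=7: r + 6k = 2172.274333… → ⌈·⌉ = 2173
j=8: r + 7k = 2488.496555… → ⌈·⌉ = 2489
j=9: r + 8k = 2804.718777… → ⌈·⌉ = 2805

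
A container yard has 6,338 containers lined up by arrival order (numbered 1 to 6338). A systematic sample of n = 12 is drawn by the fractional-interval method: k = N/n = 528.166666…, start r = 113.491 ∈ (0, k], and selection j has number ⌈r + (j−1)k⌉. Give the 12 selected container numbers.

j=1: r + 0k = 113.491 → ⌈·⌉ = 114
j=2: r + 1k = 641.657666… → ⌈·⌉ = 642
j=3: r + 2k = 1169.824333… → ⌈·⌉ = 1170
j=4: r + 3k = 1697.991 → ⌈·⌉ = 1698
j=5: r + 4k = 2226.157666… → ⌈·⌉ = 2227
j=6: r + 5k = 2754.324333… → ⌈·⌉ = 2755
j=7: r + 6k = 3282.491 → ⌈·⌉ = 3283
j=8: r + 7k = 3810.657666… → ⌈·⌉ = 3811
j=9: r + 8k = 4338.824333… → ⌈·⌉ = 4339
j=10: r + 9k = 4866.991 → ⌈·⌉ = 4867
j=11: r + 10k = 5395.157666… → ⌈·⌉ = 5396
j=12: r + 11k = 5923.324333… → ⌈·⌉ = 5924

114, 642, 1170, 1698, 2227, 2755, 3283, 3811, 4339, 4867, 5396, 5924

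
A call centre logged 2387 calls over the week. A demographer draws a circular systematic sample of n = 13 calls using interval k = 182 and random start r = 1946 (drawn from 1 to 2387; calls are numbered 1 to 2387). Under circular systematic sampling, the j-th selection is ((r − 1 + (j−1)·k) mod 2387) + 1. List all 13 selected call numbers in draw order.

1946, 2128, 2310, 105, 287, 469, 651, 833, 1015, 1197, 1379, 1561, 1743

Selection 1: 1946
Selection 2: 1946 + 182 = 2128
Selection 3: 2128 + 182 = 2310
Selection 4: 2310 + 182 = 2492 → 2492 − 2387 = 105
Selection 5: 105 + 182 = 287
Selection 6: 287 + 182 = 469
Selection 7: 469 + 182 = 651
Selection 8: 651 + 182 = 833
Selection 9: 833 + 182 = 1015
Selection 10: 1015 + 182 = 1197
Selection 11: 1197 + 182 = 1379
Selection 12: 1379 + 182 = 1561
Selection 13: 1561 + 182 = 1743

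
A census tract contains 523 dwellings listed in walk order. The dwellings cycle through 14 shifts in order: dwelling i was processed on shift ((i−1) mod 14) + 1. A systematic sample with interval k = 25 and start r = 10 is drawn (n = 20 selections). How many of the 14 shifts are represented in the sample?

14

Consecutive selections differ by k = 25, so their shift numbers differ by 25 mod 14 = 11.
gcd(25, 14) = 1, so the sample visits 14/1 = 14 distinct residues mod 14.
Start 10 is shift 10; the shifts hit are 1, 2, 3, 4, 5, 6, 7, 8, 9, 10, 11, 12, 13, 14.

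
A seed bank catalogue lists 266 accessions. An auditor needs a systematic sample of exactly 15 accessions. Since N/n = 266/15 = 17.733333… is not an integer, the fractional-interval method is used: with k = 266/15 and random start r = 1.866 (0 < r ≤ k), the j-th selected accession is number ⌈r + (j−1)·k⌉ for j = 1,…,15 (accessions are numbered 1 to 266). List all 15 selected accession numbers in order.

2, 20, 38, 56, 73, 91, 109, 126, 144, 162, 180, 197, 215, 233, 251

j=1: r + 0k = 1.866 → ⌈·⌉ = 2
j=2: r + 1k = 19.599333… → ⌈·⌉ = 20
j=3: r + 2k = 37.332666… → ⌈·⌉ = 38
j=4: r + 3k = 55.066 → ⌈·⌉ = 56
j=5: r + 4k = 72.799333… → ⌈·⌉ = 73
j=6: r + 5k = 90.532666… → ⌈·⌉ = 91
j=7: r + 6k = 108.266 → ⌈·⌉ = 109
j=8: r + 7k = 125.999333… → ⌈·⌉ = 126
j=9: r + 8k = 143.732666… → ⌈·⌉ = 144
j=10: r + 9k = 161.466 → ⌈·⌉ = 162
j=11: r + 10k = 179.199333… → ⌈·⌉ = 180
j=12: r + 11k = 196.932666… → ⌈·⌉ = 197
j=13: r + 12k = 214.666 → ⌈·⌉ = 215
j=14: r + 13k = 232.399333… → ⌈·⌉ = 233
j=15: r + 14k = 250.132666… → ⌈·⌉ = 251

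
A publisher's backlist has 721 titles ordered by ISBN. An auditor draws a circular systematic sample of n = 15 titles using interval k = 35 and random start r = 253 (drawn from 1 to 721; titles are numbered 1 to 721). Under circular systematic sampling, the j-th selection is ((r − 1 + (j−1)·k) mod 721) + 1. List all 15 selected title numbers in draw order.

Selection 1: 253
Selection 2: 253 + 35 = 288
Selection 3: 288 + 35 = 323
Selection 4: 323 + 35 = 358
Selection 5: 358 + 35 = 393
Selection 6: 393 + 35 = 428
Selection 7: 428 + 35 = 463
Selection 8: 463 + 35 = 498
Selection 9: 498 + 35 = 533
Selection 10: 533 + 35 = 568
Selection 11: 568 + 35 = 603
Selection 12: 603 + 35 = 638
Selection 13: 638 + 35 = 673
Selection 14: 673 + 35 = 708
Selection 15: 708 + 35 = 743 → 743 − 721 = 22

253, 288, 323, 358, 393, 428, 463, 498, 533, 568, 603, 638, 673, 708, 22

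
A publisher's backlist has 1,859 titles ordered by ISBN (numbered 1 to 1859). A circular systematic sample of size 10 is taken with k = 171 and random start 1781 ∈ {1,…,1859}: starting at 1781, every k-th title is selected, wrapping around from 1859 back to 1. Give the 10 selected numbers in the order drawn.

Selection 1: 1781
Selection 2: 1781 + 171 = 1952 → 1952 − 1859 = 93
Selection 3: 93 + 171 = 264
Selection 4: 264 + 171 = 435
Selection 5: 435 + 171 = 606
Selection 6: 606 + 171 = 777
Selection 7: 777 + 171 = 948
Selection 8: 948 + 171 = 1119
Selection 9: 1119 + 171 = 1290
Selection 10: 1290 + 171 = 1461

1781, 93, 264, 435, 606, 777, 948, 1119, 1290, 1461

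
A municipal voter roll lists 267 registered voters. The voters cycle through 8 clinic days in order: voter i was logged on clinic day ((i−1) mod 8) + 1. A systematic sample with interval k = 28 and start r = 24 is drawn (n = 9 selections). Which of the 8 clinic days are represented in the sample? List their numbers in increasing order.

4, 8

Consecutive selections differ by k = 28, so their clinic day numbers differ by 28 mod 8 = 4.
gcd(28, 8) = 4, so the sample visits 8/4 = 2 distinct residues mod 8.
Start 24 is clinic day 8; the clinic days hit are 4, 8.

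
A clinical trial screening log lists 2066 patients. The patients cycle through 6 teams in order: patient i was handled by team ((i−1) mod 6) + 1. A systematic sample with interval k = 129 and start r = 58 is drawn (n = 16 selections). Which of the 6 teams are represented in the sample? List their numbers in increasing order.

1, 4

Consecutive selections differ by k = 129, so their team numbers differ by 129 mod 6 = 3.
gcd(129, 6) = 3, so the sample visits 6/3 = 2 distinct residues mod 6.
Start 58 is team 4; the teams hit are 1, 4.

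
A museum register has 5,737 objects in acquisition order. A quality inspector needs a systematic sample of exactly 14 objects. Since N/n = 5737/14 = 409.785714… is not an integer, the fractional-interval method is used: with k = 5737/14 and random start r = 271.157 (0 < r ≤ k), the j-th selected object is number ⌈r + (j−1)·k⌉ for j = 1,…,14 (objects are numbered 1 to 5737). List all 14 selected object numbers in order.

272, 681, 1091, 1501, 1911, 2321, 2730, 3140, 3550, 3960, 4370, 4779, 5189, 5599

j=1: r + 0k = 271.157 → ⌈·⌉ = 272
j=2: r + 1k = 680.942714… → ⌈·⌉ = 681
j=3: r + 2k = 1090.728428… → ⌈·⌉ = 1091
j=4: r + 3k = 1500.514142… → ⌈·⌉ = 1501
j=5: r + 4k = 1910.299857… → ⌈·⌉ = 1911
j=6: r + 5k = 2320.085571… → ⌈·⌉ = 2321
j=7: r + 6k = 2729.871285… → ⌈·⌉ = 2730
j=8: r + 7k = 3139.657 → ⌈·⌉ = 3140
j=9: r + 8k = 3549.442714… → ⌈·⌉ = 3550
j=10: r + 9k = 3959.228428… → ⌈·⌉ = 3960
j=11: r + 10k = 4369.014142… → ⌈·⌉ = 4370
j=12: r + 11k = 4778.799857… → ⌈·⌉ = 4779
j=13: r + 12k = 5188.585571… → ⌈·⌉ = 5189
j=14: r + 13k = 5598.371285… → ⌈·⌉ = 5599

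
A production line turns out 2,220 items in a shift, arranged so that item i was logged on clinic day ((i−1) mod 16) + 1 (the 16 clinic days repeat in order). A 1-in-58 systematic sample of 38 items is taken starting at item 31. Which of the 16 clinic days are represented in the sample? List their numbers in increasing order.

1, 3, 5, 7, 9, 11, 13, 15

Consecutive selections differ by k = 58, so their clinic day numbers differ by 58 mod 16 = 10.
gcd(58, 16) = 2, so the sample visits 16/2 = 8 distinct residues mod 16.
Start 31 is clinic day 15; the clinic days hit are 1, 3, 5, 7, 9, 11, 13, 15.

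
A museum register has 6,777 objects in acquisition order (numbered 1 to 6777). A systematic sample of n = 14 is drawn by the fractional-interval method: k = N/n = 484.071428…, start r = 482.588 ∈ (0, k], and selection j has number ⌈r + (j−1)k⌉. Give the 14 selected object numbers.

483, 967, 1451, 1935, 2419, 2903, 3388, 3872, 4356, 4840, 5324, 5808, 6292, 6776

j=1: r + 0k = 482.588 → ⌈·⌉ = 483
j=2: r + 1k = 966.659428… → ⌈·⌉ = 967
j=3: r + 2k = 1450.730857… → ⌈·⌉ = 1451
j=4: r + 3k = 1934.802285… → ⌈·⌉ = 1935
j=5: r + 4k = 2418.873714… → ⌈·⌉ = 2419
j=6: r + 5k = 2902.945142… → ⌈·⌉ = 2903
j=7: r + 6k = 3387.016571… → ⌈·⌉ = 3388
j=8: r + 7k = 3871.088 → ⌈·⌉ = 3872
j=9: r + 8k = 4355.159428… → ⌈·⌉ = 4356
j=10: r + 9k = 4839.230857… → ⌈·⌉ = 4840
j=11: r + 10k = 5323.302285… → ⌈·⌉ = 5324
j=12: r + 11k = 5807.373714… → ⌈·⌉ = 5808
j=13: r + 12k = 6291.445142… → ⌈·⌉ = 6292
j=14: r + 13k = 6775.516571… → ⌈·⌉ = 6776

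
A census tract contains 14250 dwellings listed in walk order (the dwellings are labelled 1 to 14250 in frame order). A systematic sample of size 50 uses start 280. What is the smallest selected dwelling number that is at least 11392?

k = 14250/50 = 285
Steps past start: ⌈(11392 − 280)/285⌉ = ⌈11112/285⌉ = 39
Selected dwelling: 280 + 39×285 = 11395

11395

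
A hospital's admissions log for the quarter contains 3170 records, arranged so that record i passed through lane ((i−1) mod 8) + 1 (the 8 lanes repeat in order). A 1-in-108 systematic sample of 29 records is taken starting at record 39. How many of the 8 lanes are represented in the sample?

Consecutive selections differ by k = 108, so their lane numbers differ by 108 mod 8 = 4.
gcd(108, 8) = 4, so the sample visits 8/4 = 2 distinct residues mod 8.
Start 39 is lane 7; the lanes hit are 3, 7.

2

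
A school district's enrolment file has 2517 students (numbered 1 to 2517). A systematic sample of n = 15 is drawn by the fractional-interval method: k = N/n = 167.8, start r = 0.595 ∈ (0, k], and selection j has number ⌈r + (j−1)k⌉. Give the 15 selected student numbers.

1, 169, 337, 504, 672, 840, 1008, 1176, 1343, 1511, 1679, 1847, 2015, 2182, 2350

j=1: r + 0k = 0.595 → ⌈·⌉ = 1
j=2: r + 1k = 168.395 → ⌈·⌉ = 169
j=3: r + 2k = 336.195 → ⌈·⌉ = 337
j=4: r + 3k = 503.995 → ⌈·⌉ = 504
j=5: r + 4k = 671.795 → ⌈·⌉ = 672
j=6: r + 5k = 839.595 → ⌈·⌉ = 840
j=7: r + 6k = 1007.395 → ⌈·⌉ = 1008
j=8: r + 7k = 1175.195 → ⌈·⌉ = 1176
j=9: r + 8k = 1342.995 → ⌈·⌉ = 1343
j=10: r + 9k = 1510.795 → ⌈·⌉ = 1511
j=11: r + 10k = 1678.595 → ⌈·⌉ = 1679
j=12: r + 11k = 1846.395 → ⌈·⌉ = 1847
j=13: r + 12k = 2014.195 → ⌈·⌉ = 2015
j=14: r + 13k = 2181.995 → ⌈·⌉ = 2182
j=15: r + 14k = 2349.795 → ⌈·⌉ = 2350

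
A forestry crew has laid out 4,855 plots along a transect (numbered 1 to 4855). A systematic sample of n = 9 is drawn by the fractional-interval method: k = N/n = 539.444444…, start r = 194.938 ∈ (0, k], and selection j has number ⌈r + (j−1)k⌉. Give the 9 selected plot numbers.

195, 735, 1274, 1814, 2353, 2893, 3432, 3972, 4511

j=1: r + 0k = 194.938 → ⌈·⌉ = 195
j=2: r + 1k = 734.382444… → ⌈·⌉ = 735
j=3: r + 2k = 1273.826888… → ⌈·⌉ = 1274
j=4: r + 3k = 1813.271333… → ⌈·⌉ = 1814
j=5: r + 4k = 2352.715777… → ⌈·⌉ = 2353
j=6: r + 5k = 2892.160222… → ⌈·⌉ = 2893
j=7: r + 6k = 3431.604666… → ⌈·⌉ = 3432
j=8: r + 7k = 3971.049111… → ⌈·⌉ = 3972
j=9: r + 8k = 4510.493555… → ⌈·⌉ = 4511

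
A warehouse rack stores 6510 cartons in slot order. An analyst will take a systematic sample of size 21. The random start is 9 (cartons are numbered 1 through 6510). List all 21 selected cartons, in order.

9, 319, 629, 939, 1249, 1559, 1869, 2179, 2489, 2799, 3109, 3419, 3729, 4039, 4349, 4659, 4969, 5279, 5589, 5899, 6209

k = N/n = 6510/21 = 310
carton 1: 9
carton 2: 9 + 310 = 319
carton 3: 319 + 310 = 629
carton 4: 629 + 310 = 939
carton 5: 939 + 310 = 1249
carton 6: 1249 + 310 = 1559
carton 7: 1559 + 310 = 1869
carton 8: 1869 + 310 = 2179
carton 9: 2179 + 310 = 2489
carton 10: 2489 + 310 = 2799
carton 11: 2799 + 310 = 3109
carton 12: 3109 + 310 = 3419
carton 13: 3419 + 310 = 3729
carton 14: 3729 + 310 = 4039
carton 15: 4039 + 310 = 4349
carton 16: 4349 + 310 = 4659
carton 17: 4659 + 310 = 4969
carton 18: 4969 + 310 = 5279
carton 19: 5279 + 310 = 5589
carton 20: 5589 + 310 = 5899
carton 21: 5899 + 310 = 6209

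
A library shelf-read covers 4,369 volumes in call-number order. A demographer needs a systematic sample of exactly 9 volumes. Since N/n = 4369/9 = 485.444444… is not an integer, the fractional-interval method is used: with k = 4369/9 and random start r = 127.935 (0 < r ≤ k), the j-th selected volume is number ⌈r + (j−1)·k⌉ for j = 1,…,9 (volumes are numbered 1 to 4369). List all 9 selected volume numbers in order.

128, 614, 1099, 1585, 2070, 2556, 3041, 3527, 4012

j=1: r + 0k = 127.935 → ⌈·⌉ = 128
j=2: r + 1k = 613.379444… → ⌈·⌉ = 614
j=3: r + 2k = 1098.823888… → ⌈·⌉ = 1099
j=4: r + 3k = 1584.268333… → ⌈·⌉ = 1585
j=5: r + 4k = 2069.712777… → ⌈·⌉ = 2070
j=6: r + 5k = 2555.157222… → ⌈·⌉ = 2556
j=7: r + 6k = 3040.601666… → ⌈·⌉ = 3041
j=8: r + 7k = 3526.046111… → ⌈·⌉ = 3527
j=9: r + 8k = 4011.490555… → ⌈·⌉ = 4012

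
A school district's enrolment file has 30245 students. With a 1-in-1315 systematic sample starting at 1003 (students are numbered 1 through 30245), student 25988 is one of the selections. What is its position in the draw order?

20

k = 1315
position = (25988 − 1003)/1315 + 1 = 24985/1315 + 1 = 19 + 1 = 20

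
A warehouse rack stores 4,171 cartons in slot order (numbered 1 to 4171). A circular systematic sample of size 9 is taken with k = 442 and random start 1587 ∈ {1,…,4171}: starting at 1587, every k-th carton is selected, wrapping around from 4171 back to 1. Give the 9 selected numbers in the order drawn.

Selection 1: 1587
Selection 2: 1587 + 442 = 2029
Selection 3: 2029 + 442 = 2471
Selection 4: 2471 + 442 = 2913
Selection 5: 2913 + 442 = 3355
Selection 6: 3355 + 442 = 3797
Selection 7: 3797 + 442 = 4239 → 4239 − 4171 = 68
Selection 8: 68 + 442 = 510
Selection 9: 510 + 442 = 952

1587, 2029, 2471, 2913, 3355, 3797, 68, 510, 952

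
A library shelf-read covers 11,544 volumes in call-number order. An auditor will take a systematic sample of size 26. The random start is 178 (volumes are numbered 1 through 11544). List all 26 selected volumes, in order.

178, 622, 1066, 1510, 1954, 2398, 2842, 3286, 3730, 4174, 4618, 5062, 5506, 5950, 6394, 6838, 7282, 7726, 8170, 8614, 9058, 9502, 9946, 10390, 10834, 11278

k = N/n = 11544/26 = 444
volume 1: 178
volume 2: 178 + 444 = 622
volume 3: 622 + 444 = 1066
volume 4: 1066 + 444 = 1510
volume 5: 1510 + 444 = 1954
volume 6: 1954 + 444 = 2398
volume 7: 2398 + 444 = 2842
volume 8: 2842 + 444 = 3286
volume 9: 3286 + 444 = 3730
volume 10: 3730 + 444 = 4174
volume 11: 4174 + 444 = 4618
volume 12: 4618 + 444 = 5062
volume 13: 5062 + 444 = 5506
volume 14: 5506 + 444 = 5950
volume 15: 5950 + 444 = 6394
volume 16: 6394 + 444 = 6838
volume 17: 6838 + 444 = 7282
volume 18: 7282 + 444 = 7726
volume 19: 7726 + 444 = 8170
volume 20: 8170 + 444 = 8614
volume 21: 8614 + 444 = 9058
volume 22: 9058 + 444 = 9502
volume 23: 9502 + 444 = 9946
volume 24: 9946 + 444 = 10390
volume 25: 10390 + 444 = 10834
volume 26: 10834 + 444 = 11278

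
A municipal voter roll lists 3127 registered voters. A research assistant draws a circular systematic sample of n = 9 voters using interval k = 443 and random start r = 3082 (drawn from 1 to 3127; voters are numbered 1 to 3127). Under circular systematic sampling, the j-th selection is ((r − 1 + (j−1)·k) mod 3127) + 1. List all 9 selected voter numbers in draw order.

Selection 1: 3082
Selection 2: 3082 + 443 = 3525 → 3525 − 3127 = 398
Selection 3: 398 + 443 = 841
Selection 4: 841 + 443 = 1284
Selection 5: 1284 + 443 = 1727
Selection 6: 1727 + 443 = 2170
Selection 7: 2170 + 443 = 2613
Selection 8: 2613 + 443 = 3056
Selection 9: 3056 + 443 = 3499 → 3499 − 3127 = 372

3082, 398, 841, 1284, 1727, 2170, 2613, 3056, 372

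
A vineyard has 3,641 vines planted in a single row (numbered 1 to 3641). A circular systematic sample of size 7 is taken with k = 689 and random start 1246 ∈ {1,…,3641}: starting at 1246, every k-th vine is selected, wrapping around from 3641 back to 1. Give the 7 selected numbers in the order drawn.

1246, 1935, 2624, 3313, 361, 1050, 1739

Selection 1: 1246
Selection 2: 1246 + 689 = 1935
Selection 3: 1935 + 689 = 2624
Selection 4: 2624 + 689 = 3313
Selection 5: 3313 + 689 = 4002 → 4002 − 3641 = 361
Selection 6: 361 + 689 = 1050
Selection 7: 1050 + 689 = 1739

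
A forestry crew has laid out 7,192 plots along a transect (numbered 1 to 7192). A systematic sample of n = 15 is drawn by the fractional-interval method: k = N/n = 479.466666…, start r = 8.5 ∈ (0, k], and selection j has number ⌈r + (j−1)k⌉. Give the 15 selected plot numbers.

9, 488, 968, 1447, 1927, 2406, 2886, 3365, 3845, 4324, 4804, 5283, 5763, 6242, 6722

j=1: r + 0k = 8.5 → ⌈·⌉ = 9
j=2: r + 1k = 487.966666… → ⌈·⌉ = 488
j=3: r + 2k = 967.433333… → ⌈·⌉ = 968
j=4: r + 3k = 1446.9 → ⌈·⌉ = 1447
j=5: r + 4k = 1926.366666… → ⌈·⌉ = 1927
j=6: r + 5k = 2405.833333… → ⌈·⌉ = 2406
j=7: r + 6k = 2885.3 → ⌈·⌉ = 2886
j=8: r + 7k = 3364.766666… → ⌈·⌉ = 3365
j=9: r + 8k = 3844.233333… → ⌈·⌉ = 3845
j=10: r + 9k = 4323.7 → ⌈·⌉ = 4324
j=11: r + 10k = 4803.166666… → ⌈·⌉ = 4804
j=12: r + 11k = 5282.633333… → ⌈·⌉ = 5283
j=13: r + 12k = 5762.1 → ⌈·⌉ = 5763
j=14: r + 13k = 6241.566666… → ⌈·⌉ = 6242
j=15: r + 14k = 6721.033333… → ⌈·⌉ = 6722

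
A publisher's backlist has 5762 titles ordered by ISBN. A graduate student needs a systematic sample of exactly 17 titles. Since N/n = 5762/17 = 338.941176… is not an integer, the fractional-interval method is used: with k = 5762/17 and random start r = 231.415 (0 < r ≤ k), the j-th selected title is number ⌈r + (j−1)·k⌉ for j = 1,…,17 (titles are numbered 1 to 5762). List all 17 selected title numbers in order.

j=1: r + 0k = 231.415 → ⌈·⌉ = 232
j=2: r + 1k = 570.356176… → ⌈·⌉ = 571
j=3: r + 2k = 909.297352… → ⌈·⌉ = 910
j=4: r + 3k = 1248.238529… → ⌈·⌉ = 1249
j=5: r + 4k = 1587.179705… → ⌈·⌉ = 1588
j=6: r + 5k = 1926.120882… → ⌈·⌉ = 1927
j=7: r + 6k = 2265.062058… → ⌈·⌉ = 2266
j=8: r + 7k = 2604.003235… → ⌈·⌉ = 2605
j=9: r + 8k = 2942.944411… → ⌈·⌉ = 2943
j=10: r + 9k = 3281.885588… → ⌈·⌉ = 3282
j=11: r + 10k = 3620.826764… → ⌈·⌉ = 3621
j=12: r + 11k = 3959.767941… → ⌈·⌉ = 3960
j=13: r + 12k = 4298.709117… → ⌈·⌉ = 4299
j=14: r + 13k = 4637.650294… → ⌈·⌉ = 4638
j=15: r + 14k = 4976.591470… → ⌈·⌉ = 4977
j=16: r + 15k = 5315.532647… → ⌈·⌉ = 5316
j=17: r + 16k = 5654.473823… → ⌈·⌉ = 5655

232, 571, 910, 1249, 1588, 1927, 2266, 2605, 2943, 3282, 3621, 3960, 4299, 4638, 4977, 5316, 5655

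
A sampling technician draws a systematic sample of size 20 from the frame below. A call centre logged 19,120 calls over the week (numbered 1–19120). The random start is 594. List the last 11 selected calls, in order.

9198, 10154, 11110, 12066, 13022, 13978, 14934, 15890, 16846, 17802, 18758

k = N/n = 19120/20 = 956
10th selection = 594 + 9×956 = 9198
11th: 9198 + 956 = 10154
12th: 10154 + 956 = 11110
13th: 11110 + 956 = 12066
14th: 12066 + 956 = 13022
15th: 13022 + 956 = 13978
16th: 13978 + 956 = 14934
17th: 14934 + 956 = 15890
18th: 15890 + 956 = 16846
19th: 16846 + 956 = 17802
20th: 17802 + 956 = 18758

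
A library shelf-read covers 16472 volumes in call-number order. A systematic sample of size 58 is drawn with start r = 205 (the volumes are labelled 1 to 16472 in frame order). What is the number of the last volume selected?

16393

k = 16472/58 = 284
58th selection = r + (58−1)·k = 205 + 57×284 = 205 + 16188 = 16393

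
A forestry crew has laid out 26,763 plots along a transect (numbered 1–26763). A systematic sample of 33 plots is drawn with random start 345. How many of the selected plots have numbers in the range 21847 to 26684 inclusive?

6

k = 26763/33 = 811
First selection ≥ 21847: 345 + ⌈(21847−345)/811⌉·811 = 345 + 27×811 = 22242
Last selection ≤ 26684: 345 + ⌊(26684−345)/811⌋·811 = 345 + 32×811 = 26297
Count = 32 − 27 + 1 = 6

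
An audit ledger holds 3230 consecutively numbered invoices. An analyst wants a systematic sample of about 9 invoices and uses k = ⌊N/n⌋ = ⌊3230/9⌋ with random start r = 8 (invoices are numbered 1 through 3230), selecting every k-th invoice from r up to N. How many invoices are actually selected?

10

k = ⌊3230/9⌋ = 358
Achieved size = ⌊(3230 − 8)/358⌋ + 1 = ⌊3222/358⌋ + 1 = 9 + 1 = 10
(last selection: 8 + 9×358 = 3230 ≤ 3230; next would be 3588 > 3230)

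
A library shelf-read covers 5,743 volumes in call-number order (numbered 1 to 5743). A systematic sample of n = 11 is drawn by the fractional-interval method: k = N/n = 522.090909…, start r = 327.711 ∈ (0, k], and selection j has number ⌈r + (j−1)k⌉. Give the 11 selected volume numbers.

328, 850, 1372, 1894, 2417, 2939, 3461, 3983, 4505, 5027, 5549

j=1: r + 0k = 327.711 → ⌈·⌉ = 328
j=2: r + 1k = 849.801909… → ⌈·⌉ = 850
j=3: r + 2k = 1371.892818… → ⌈·⌉ = 1372
j=4: r + 3k = 1893.983727… → ⌈·⌉ = 1894
j=5: r + 4k = 2416.074636… → ⌈·⌉ = 2417
j=6: r + 5k = 2938.165545… → ⌈·⌉ = 2939
j=7: r + 6k = 3460.256454… → ⌈·⌉ = 3461
j=8: r + 7k = 3982.347363… → ⌈·⌉ = 3983
j=9: r + 8k = 4504.438272… → ⌈·⌉ = 4505
j=10: r + 9k = 5026.529181… → ⌈·⌉ = 5027
j=11: r + 10k = 5548.620090… → ⌈·⌉ = 5549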